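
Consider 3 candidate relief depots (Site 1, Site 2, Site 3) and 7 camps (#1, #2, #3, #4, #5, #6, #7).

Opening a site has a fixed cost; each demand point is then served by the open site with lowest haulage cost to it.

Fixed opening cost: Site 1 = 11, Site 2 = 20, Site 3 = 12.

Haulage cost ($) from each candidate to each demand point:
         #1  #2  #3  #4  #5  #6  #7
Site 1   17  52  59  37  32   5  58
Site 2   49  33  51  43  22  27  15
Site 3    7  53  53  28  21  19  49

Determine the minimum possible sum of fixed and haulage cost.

203

Open {Site 1, Site 2, Site 3}: assign each demand point to its cheapest open site.
  #1→Site 3 7, #2→Site 2 33, #3→Site 2 51, #4→Site 3 28, #5→Site 3 21, #6→Site 1 5, #7→Site 2 15
  haulage cost 160, fixed 43 → total 203.
Compare {Site 2, Site 3}: haulage cost 174 + fixed 32 = 206.
Compare {Site 1, Site 2}: haulage cost 180 + fixed 31 = 211.
Compare {Site 1, Site 3}: haulage cost 215 + fixed 23 = 238.
All other subsets cost ≥ 206. Minimum total cost: 203.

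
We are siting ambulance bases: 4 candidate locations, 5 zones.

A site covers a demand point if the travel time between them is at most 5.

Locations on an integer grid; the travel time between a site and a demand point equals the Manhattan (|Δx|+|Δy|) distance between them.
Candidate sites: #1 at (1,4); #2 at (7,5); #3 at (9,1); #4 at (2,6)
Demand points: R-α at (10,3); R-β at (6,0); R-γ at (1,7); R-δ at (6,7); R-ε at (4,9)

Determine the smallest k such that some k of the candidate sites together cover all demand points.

2

Coverage sets (demand points within 5 of each site):
  #1: {R-γ}
  #2: {R-α, R-δ}
  #3: {R-α, R-β}
  #4: {R-γ, R-δ, R-ε}
No single site covers all 5 demand points.
But {#3, #4} covers everything, so the minimum is 2.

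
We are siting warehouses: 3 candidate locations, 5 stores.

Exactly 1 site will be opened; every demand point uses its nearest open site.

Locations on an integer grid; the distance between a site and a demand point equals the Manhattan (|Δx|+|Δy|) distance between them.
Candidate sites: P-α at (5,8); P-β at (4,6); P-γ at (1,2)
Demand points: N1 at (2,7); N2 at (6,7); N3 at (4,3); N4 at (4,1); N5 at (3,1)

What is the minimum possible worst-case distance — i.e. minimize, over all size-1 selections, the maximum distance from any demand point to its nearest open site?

Open {P-β}.
  Farthest demand point is N5 at distance 6 (to P-β); all others are ≤ 6.
With {P-α} the worst case is 9.
With {P-γ} the worst case is 10.
No size-1 selection achieves below 6.

6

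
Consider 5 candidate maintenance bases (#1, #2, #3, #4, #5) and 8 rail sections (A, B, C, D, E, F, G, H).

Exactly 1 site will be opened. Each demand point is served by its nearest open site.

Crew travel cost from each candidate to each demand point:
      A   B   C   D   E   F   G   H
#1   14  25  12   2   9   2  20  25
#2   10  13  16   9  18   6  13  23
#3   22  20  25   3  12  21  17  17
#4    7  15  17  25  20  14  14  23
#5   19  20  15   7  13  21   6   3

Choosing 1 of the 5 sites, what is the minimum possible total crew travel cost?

Open {#5}.
  A→#5 19, B→#5 20, C→#5 15, D→#5 7, E→#5 13, F→#5 21, G→#5 6, H→#5 3  ⇒ total 104.
Compare {#2}: total 108.
Compare {#1}: total 109.
No size-1 selection does better; minimum is 104.

104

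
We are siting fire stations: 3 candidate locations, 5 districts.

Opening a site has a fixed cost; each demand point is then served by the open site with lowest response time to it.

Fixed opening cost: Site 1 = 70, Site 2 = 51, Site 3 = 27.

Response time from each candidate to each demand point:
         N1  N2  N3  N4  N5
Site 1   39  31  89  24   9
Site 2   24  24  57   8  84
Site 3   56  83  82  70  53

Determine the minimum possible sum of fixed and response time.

Open {Site 1, Site 2}: assign each demand point to its cheapest open site.
  N1→Site 2 24, N2→Site 2 24, N3→Site 2 57, N4→Site 2 8, N5→Site 1 9
  response time 122, fixed 121 → total 243.
Compare {Site 2, Site 3}: response time 166 + fixed 78 = 244.
Compare {Site 2}: response time 197 + fixed 51 = 248.
Compare {Site 1}: response time 192 + fixed 70 = 262.
All other subsets cost ≥ 244. Minimum total cost: 243.

243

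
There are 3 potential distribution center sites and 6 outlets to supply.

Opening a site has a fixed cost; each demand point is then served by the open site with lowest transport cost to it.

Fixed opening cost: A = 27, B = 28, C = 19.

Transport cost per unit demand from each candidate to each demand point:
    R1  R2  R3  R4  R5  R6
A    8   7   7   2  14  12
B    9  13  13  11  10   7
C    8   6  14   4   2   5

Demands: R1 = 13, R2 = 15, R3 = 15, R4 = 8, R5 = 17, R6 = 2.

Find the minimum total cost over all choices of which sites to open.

405

Open {A, C}: assign each demand point to its cheapest open site.
  R1→A 13×8=104, R2→C 15×6=90, R3→A 15×7=105, R4→A 8×2=16, R5→C 17×2=34, R6→C 2×5=10
  transport cost 359, fixed 46 → total 405.
Compare {A, B, C}: transport cost 359 + fixed 74 = 433.
Compare {C}: transport cost 480 + fixed 19 = 499.
Compare {B, C}: transport cost 465 + fixed 47 = 512.
All other subsets cost ≥ 433. Minimum total cost: 405.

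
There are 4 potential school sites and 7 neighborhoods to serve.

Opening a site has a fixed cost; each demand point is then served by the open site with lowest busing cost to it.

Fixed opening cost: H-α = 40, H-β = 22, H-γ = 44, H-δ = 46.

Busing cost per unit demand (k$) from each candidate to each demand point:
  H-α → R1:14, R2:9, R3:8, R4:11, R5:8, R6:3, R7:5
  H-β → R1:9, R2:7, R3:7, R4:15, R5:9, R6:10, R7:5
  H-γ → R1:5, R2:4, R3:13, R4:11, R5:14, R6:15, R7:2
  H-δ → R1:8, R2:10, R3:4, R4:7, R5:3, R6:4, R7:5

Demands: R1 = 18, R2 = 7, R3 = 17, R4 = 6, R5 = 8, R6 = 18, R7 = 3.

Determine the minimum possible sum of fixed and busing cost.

420

Open {H-γ, H-δ}: assign each demand point to its cheapest open site.
  R1→H-γ 18×5=90, R2→H-γ 7×4=28, R3→H-δ 17×4=68, R4→H-δ 6×7=42, R5→H-δ 8×3=24, R6→H-δ 18×4=72, R7→H-γ 3×2=6
  busing cost 330, fixed 90 → total 420.
Compare {H-α, H-γ, H-δ}: busing cost 312 + fixed 130 = 442.
Compare {H-β, H-γ, H-δ}: busing cost 330 + fixed 112 = 442.
Compare {H-α, H-β, H-γ, H-δ}: busing cost 312 + fixed 152 = 464.
All other subsets cost ≥ 442. Minimum total cost: 420.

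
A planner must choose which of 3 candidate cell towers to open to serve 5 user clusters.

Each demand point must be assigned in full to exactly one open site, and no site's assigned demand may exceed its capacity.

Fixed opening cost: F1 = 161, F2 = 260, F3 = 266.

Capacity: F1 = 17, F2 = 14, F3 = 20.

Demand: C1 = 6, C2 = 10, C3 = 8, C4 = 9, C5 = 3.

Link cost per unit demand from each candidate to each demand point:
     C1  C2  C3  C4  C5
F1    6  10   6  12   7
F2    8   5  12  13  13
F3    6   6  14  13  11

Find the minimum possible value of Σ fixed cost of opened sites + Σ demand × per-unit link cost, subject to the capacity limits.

Open {F1, F3}; cheapest assignment that respects the capacities:
  F1 (cap 17, load 17): C1, C3, C5 — cost 6×6 + 8×6 + 3×7 = 105
  F3 (cap 20, load 19): C2, C4 — cost 10×6 + 9×13 = 177
  Shipping 282, fixed 427 → total 709.
  Any other capacity-feasible assignment to {F1, F3} ships for at least 282.
Compare {F1, F2, F3}: its best feasible assignment gives total 959.
Every other set of open sites that can feasibly serve all demand totals ≥ 959 even under its best assignment. Minimum: 709.

709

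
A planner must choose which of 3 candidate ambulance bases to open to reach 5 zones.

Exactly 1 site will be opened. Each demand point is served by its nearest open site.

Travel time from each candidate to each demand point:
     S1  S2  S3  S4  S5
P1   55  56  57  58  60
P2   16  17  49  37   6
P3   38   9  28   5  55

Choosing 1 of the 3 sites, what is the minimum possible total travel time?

Open {P2}.
  S1→P2 16, S2→P2 17, S3→P2 49, S4→P2 37, S5→P2 6  ⇒ total 125.
Compare {P3}: total 135.
Compare {P1}: total 286.

125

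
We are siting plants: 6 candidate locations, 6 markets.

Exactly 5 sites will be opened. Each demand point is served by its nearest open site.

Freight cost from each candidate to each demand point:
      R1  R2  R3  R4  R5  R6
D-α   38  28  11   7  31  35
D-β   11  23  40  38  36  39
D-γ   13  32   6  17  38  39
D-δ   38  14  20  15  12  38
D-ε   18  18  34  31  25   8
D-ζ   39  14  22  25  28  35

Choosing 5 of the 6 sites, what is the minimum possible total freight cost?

58

Open {D-α, D-β, D-γ, D-δ, D-ε}.
  R1→D-β 11, R2→D-δ 14, R3→D-γ 6, R4→D-α 7, R5→D-δ 12, R6→D-ε 8  ⇒ total 58.
Compare {D-α, D-γ, D-δ, D-ε, D-ζ}: total 60.
Compare {D-α, D-β, D-δ, D-ε, D-ζ}: total 63.
No size-5 selection does better; minimum is 58.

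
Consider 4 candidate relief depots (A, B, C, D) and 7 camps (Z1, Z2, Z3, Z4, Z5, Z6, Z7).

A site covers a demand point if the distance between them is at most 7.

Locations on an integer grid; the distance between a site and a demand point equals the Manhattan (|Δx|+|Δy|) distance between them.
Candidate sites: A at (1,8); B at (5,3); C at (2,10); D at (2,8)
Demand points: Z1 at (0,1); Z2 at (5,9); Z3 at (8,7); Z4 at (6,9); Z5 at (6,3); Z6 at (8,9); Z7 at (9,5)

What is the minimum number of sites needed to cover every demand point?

Coverage sets (demand points within 7 of each site):
  A: {Z2, Z4}
  B: {Z1, Z2, Z3, Z4, Z5, Z7}
  C: {Z2, Z4, Z6}
  D: {Z2, Z3, Z4, Z6}
No single site covers all 7 demand points.
But {B, C} covers everything, so the minimum is 2.

2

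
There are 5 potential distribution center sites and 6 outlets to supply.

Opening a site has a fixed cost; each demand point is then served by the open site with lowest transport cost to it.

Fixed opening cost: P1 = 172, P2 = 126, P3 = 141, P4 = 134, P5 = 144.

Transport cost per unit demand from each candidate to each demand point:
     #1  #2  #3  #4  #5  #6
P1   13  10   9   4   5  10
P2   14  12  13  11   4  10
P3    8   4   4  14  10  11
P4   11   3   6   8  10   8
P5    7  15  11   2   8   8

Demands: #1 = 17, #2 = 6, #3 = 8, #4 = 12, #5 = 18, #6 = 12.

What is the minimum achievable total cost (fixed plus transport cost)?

705

Open {P5}: assign each demand point to its cheapest open site.
  #1→P5 17×7=119, #2→P5 6×15=90, #3→P5 8×11=88, #4→P5 12×2=24, #5→P5 18×8=144, #6→P5 12×8=96
  transport cost 561, fixed 144 → total 705.
Compare {P3, P5}: transport cost 439 + fixed 285 = 724.
Compare {P4, P5}: transport cost 449 + fixed 278 = 727.
Compare {P2, P5}: transport cost 471 + fixed 270 = 741.
All other subsets cost ≥ 724. Minimum total cost: 705.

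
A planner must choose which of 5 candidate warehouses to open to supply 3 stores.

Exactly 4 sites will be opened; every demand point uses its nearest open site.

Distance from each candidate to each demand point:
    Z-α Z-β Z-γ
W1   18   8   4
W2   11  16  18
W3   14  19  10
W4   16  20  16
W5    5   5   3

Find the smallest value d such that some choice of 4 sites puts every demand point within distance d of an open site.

Open {W1, W2, W3, W5}.
  Farthest demand point is Z-α at distance 5 (to W5); all others are ≤ 5.
With {W1, W2, W4, W5} the worst case is 5.
With {W1, W3, W4, W5} the worst case is 5.
No size-4 selection achieves below 5.

5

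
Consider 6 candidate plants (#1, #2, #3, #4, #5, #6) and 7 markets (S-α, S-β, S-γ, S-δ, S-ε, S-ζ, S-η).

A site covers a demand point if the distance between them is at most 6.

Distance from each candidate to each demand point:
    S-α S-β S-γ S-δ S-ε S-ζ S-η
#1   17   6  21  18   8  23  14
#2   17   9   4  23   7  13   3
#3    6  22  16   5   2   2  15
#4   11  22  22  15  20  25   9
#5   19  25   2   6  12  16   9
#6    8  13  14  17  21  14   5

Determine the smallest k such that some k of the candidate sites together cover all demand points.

3

Coverage sets (demand points within 6 of each site):
  #1: {S-β}
  #2: {S-γ, S-η}
  #3: {S-α, S-δ, S-ε, S-ζ}
  #4: {}
  #5: {S-γ, S-δ}
  #6: {S-η}
No 2 sites suffice: every size-2 union leaves at least one demand point uncovered.
But {#1, #2, #3} covers everything, so the minimum is 3.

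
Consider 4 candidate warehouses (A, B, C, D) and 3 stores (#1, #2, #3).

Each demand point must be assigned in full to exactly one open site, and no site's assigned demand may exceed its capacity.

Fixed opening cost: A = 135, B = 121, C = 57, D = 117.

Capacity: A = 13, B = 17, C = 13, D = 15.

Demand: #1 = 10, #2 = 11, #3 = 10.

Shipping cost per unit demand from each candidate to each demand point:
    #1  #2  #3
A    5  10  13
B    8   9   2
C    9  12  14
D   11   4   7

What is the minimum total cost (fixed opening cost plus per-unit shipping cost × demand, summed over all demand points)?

Open {B, C, D}; cheapest assignment that respects the capacities:
  B (cap 17, load 10): #3 — cost 10×2 = 20
  C (cap 13, load 10): #1 — cost 10×9 = 90
  D (cap 15, load 11): #2 — cost 11×4 = 44
  Shipping 154, fixed 295 → total 449.
  Any other capacity-feasible assignment to {B, C, D} ships for at least 154.
Compare {A, B, D}: its best feasible assignment gives total 487.
Compare {A, B, C}: its best feasible assignment gives total 515.
Every other set of open sites that can feasibly serve all demand totals ≥ 487 even under its best assignment. Minimum: 449.

449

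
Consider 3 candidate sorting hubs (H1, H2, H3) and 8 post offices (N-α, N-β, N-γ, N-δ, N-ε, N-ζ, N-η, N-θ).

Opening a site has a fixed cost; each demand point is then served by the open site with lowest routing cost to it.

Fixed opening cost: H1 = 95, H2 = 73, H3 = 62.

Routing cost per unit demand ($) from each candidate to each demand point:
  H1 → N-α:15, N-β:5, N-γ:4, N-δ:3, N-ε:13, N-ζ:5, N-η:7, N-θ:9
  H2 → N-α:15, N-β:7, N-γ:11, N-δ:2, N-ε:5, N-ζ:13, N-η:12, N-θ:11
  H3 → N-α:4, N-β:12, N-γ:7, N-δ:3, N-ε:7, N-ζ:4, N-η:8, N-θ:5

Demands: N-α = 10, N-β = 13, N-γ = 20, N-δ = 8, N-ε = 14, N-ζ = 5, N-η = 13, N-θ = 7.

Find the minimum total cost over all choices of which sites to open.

610

Open {H1, H3}: assign each demand point to its cheapest open site.
  N-α→H3 10×4=40, N-β→H1 13×5=65, N-γ→H1 20×4=80, N-δ→H1 8×3=24, N-ε→H3 14×7=98, N-ζ→H3 5×4=20, N-η→H1 13×7=91, N-θ→H3 7×5=35
  routing cost 453, fixed 157 → total 610.
Compare {H1, H2, H3}: routing cost 417 + fixed 230 = 647.
Compare {H2, H3}: routing cost 516 + fixed 135 = 651.
Compare {H3}: routing cost 617 + fixed 62 = 679.
All other subsets cost ≥ 647. Minimum total cost: 610.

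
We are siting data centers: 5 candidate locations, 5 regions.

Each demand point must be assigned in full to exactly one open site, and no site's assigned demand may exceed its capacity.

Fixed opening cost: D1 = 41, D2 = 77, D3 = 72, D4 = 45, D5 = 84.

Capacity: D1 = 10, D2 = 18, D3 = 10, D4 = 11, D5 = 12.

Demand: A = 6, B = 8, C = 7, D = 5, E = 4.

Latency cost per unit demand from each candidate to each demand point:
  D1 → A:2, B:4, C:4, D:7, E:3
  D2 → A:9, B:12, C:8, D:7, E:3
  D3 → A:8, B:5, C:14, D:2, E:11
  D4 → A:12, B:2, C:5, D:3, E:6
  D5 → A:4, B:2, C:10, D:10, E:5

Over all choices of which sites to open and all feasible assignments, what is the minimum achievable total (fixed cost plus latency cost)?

294

Open {D1, D2, D4}; cheapest assignment that respects the capacities:
  D1 (cap 10, load 10): A, E — cost 6×2 + 4×3 = 24
  D2 (cap 18, load 12): C, D — cost 7×8 + 5×7 = 91
  D4 (cap 11, load 8): B — cost 8×2 = 16
  Shipping 131, fixed 163 → total 294.
  Any other capacity-feasible assignment to {D1, D2, D4} ships for at least 131.
Compare {D1, D4, D5}: its best feasible assignment gives total 321.
Compare {D1, D3, D4, D5}: its best feasible assignment gives total 327.
Every other set of open sites that can feasibly serve all demand totals ≥ 321 even under its best assignment. Minimum: 294.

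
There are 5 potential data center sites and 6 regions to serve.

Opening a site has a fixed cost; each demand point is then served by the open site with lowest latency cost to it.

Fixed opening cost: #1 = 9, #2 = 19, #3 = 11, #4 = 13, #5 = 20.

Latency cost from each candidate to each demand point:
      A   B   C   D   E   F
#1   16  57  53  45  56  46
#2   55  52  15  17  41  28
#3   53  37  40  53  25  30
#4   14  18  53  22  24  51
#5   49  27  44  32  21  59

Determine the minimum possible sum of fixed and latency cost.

Open {#2, #4}: assign each demand point to its cheapest open site.
  A→#4 14, B→#4 18, C→#2 15, D→#2 17, E→#4 24, F→#2 28
  latency cost 116, fixed 32 → total 148.
Compare {#1, #2, #4}: latency cost 116 + fixed 41 = 157.
Compare {#2, #3, #4}: latency cost 116 + fixed 43 = 159.
Compare {#2, #4, #5}: latency cost 113 + fixed 52 = 165.
All other subsets cost ≥ 157. Minimum total cost: 148.

148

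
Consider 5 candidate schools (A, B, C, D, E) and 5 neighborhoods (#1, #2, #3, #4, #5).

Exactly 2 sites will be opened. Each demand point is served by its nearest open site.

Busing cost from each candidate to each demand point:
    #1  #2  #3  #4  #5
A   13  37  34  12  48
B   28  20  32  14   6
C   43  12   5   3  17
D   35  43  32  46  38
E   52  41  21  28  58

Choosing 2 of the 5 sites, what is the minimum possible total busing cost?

Open {A, C}.
  #1→A 13, #2→C 12, #3→C 5, #4→C 3, #5→C 17  ⇒ total 50.
Compare {B, C}: total 54.
Compare {C, D}: total 72.
No size-2 selection does better; minimum is 50.

50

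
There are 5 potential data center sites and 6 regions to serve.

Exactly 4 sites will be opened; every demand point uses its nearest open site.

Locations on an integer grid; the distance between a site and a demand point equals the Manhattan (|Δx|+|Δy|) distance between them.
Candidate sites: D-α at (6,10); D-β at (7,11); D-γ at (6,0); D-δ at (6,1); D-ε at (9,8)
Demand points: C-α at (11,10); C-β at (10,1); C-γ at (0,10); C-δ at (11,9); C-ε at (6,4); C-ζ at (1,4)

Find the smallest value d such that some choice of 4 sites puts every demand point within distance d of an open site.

8

Open {D-α, D-β, D-γ, D-δ}.
  Farthest demand point is C-ζ at distance 8 (to D-δ); all others are ≤ 8.
With {D-α, D-β, D-δ, D-ε} the worst case is 8.
With {D-α, D-γ, D-δ, D-ε} the worst case is 8.
No size-4 selection achieves below 8.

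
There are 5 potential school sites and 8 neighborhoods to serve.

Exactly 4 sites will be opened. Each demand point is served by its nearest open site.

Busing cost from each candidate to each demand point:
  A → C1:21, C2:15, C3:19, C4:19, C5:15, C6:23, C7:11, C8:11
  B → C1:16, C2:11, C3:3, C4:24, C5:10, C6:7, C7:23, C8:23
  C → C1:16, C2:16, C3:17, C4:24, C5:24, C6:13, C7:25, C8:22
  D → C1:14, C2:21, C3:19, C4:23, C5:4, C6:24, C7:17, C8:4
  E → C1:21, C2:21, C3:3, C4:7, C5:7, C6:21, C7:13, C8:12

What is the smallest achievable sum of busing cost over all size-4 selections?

61

Open {A, B, D, E}.
  C1→D 14, C2→B 11, C3→B 3, C4→E 7, C5→D 4, C6→B 7, C7→A 11, C8→D 4  ⇒ total 61.
Compare {B, C, D, E}: total 63.
Compare {A, C, D, E}: total 71.
No size-4 selection does better; minimum is 61.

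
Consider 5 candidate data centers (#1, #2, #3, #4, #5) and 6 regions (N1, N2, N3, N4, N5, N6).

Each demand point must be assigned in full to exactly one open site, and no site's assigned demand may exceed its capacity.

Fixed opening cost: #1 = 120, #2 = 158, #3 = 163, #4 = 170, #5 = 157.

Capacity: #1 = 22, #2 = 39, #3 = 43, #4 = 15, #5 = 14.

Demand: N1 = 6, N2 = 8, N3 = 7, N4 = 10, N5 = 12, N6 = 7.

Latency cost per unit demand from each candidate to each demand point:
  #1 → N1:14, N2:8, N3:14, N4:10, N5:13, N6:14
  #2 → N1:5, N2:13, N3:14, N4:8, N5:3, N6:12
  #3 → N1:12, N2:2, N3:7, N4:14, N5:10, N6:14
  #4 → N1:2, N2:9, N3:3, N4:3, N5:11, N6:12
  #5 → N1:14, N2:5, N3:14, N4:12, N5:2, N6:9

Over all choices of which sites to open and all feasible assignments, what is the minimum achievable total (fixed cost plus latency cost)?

Open {#2, #3}; cheapest assignment that respects the capacities:
  #2 (cap 39, load 35): N1, N4, N5, N6 — cost 6×5 + 10×8 + 12×3 + 7×12 = 230
  #3 (cap 43, load 15): N2, N3 — cost 8×2 + 7×7 = 65
  Shipping 295, fixed 321 → total 616.
  Any other capacity-feasible assignment to {#2, #3} ships for at least 295.
Compare {#2, #4}: its best feasible assignment gives total 651.
Compare {#1, #2}: its best feasible assignment gives total 670.
Every other set of open sites that can feasibly serve all demand totals ≥ 651 even under its best assignment. Minimum: 616.

616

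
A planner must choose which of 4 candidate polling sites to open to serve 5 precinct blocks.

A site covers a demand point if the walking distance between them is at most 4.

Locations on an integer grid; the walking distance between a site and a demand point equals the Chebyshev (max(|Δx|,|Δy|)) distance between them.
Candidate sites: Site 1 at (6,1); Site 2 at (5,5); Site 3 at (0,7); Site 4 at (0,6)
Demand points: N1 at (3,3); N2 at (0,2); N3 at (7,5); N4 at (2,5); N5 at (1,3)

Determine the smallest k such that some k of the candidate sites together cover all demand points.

2

Coverage sets (demand points within 4 of each site):
  Site 1: {N1, N3, N4}
  Site 2: {N1, N3, N4, N5}
  Site 3: {N1, N4, N5}
  Site 4: {N1, N2, N4, N5}
No single site covers all 5 demand points.
But {Site 1, Site 4} covers everything, so the minimum is 2.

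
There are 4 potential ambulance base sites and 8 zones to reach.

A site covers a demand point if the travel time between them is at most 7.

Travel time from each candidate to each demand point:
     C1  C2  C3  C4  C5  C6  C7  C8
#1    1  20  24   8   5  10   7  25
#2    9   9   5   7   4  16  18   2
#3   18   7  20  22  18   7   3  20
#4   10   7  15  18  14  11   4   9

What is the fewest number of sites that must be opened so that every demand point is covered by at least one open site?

Coverage sets (demand points within 7 of each site):
  #1: {C1, C5, C7}
  #2: {C3, C4, C5, C8}
  #3: {C2, C6, C7}
  #4: {C2, C7}
No 2 sites suffice: every size-2 union leaves at least one demand point uncovered.
But {#1, #2, #3} covers everything, so the minimum is 3.

3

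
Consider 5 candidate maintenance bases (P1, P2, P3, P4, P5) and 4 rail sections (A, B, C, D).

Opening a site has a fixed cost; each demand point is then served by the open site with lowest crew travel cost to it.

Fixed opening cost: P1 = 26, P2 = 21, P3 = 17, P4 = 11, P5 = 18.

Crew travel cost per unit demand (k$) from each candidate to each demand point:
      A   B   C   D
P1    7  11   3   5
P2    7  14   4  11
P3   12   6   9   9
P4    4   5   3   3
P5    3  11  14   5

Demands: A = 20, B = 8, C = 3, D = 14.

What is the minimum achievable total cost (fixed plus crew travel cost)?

180

Open {P4, P5}: assign each demand point to its cheapest open site.
  A→P5 20×3=60, B→P4 8×5=40, C→P4 3×3=9, D→P4 14×3=42
  crew travel cost 151, fixed 29 → total 180.
Compare {P4}: crew travel cost 171 + fixed 11 = 182.
Compare {P3, P4, P5}: crew travel cost 151 + fixed 46 = 197.
Compare {P3, P4}: crew travel cost 171 + fixed 28 = 199.
All other subsets cost ≥ 182. Minimum total cost: 180.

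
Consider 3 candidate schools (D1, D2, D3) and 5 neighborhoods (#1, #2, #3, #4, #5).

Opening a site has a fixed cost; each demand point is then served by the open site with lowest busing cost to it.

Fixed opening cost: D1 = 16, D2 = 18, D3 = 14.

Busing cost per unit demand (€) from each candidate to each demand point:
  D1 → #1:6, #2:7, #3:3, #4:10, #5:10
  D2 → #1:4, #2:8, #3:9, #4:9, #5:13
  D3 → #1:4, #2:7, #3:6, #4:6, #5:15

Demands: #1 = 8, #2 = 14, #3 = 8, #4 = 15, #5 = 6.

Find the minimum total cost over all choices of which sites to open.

Open {D1, D3}: assign each demand point to its cheapest open site.
  #1→D3 8×4=32, #2→D1 14×7=98, #3→D1 8×3=24, #4→D3 15×6=90, #5→D1 6×10=60
  busing cost 304, fixed 30 → total 334.
Compare {D1, D2, D3}: busing cost 304 + fixed 48 = 352.
Compare {D3}: busing cost 358 + fixed 14 = 372.
Compare {D2, D3}: busing cost 346 + fixed 32 = 378.
All other subsets cost ≥ 352. Minimum total cost: 334.

334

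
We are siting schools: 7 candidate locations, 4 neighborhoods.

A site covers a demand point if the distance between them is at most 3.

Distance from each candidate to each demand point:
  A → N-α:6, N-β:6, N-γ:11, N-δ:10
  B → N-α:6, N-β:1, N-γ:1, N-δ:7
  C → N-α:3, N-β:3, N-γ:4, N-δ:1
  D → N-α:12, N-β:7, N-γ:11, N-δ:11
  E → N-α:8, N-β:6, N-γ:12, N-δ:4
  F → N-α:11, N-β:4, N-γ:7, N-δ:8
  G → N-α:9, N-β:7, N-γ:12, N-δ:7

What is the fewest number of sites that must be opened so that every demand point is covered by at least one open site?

2

Coverage sets (demand points within 3 of each site):
  A: {}
  B: {N-β, N-γ}
  C: {N-α, N-β, N-δ}
  D: {}
  E: {}
  F: {}
  G: {}
No single site covers all 4 demand points.
But {B, C} covers everything, so the minimum is 2.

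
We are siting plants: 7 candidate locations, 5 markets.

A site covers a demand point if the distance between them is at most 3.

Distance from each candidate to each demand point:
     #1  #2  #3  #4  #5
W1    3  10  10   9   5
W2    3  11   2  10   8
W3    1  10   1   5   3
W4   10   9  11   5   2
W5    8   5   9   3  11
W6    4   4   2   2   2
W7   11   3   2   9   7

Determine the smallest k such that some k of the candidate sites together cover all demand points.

3

Coverage sets (demand points within 3 of each site):
  W1: {#1}
  W2: {#1, #3}
  W3: {#1, #3, #5}
  W4: {#5}
  W5: {#4}
  W6: {#3, #4, #5}
  W7: {#2, #3}
No 2 sites suffice: every size-2 union leaves at least one demand point uncovered.
But {W1, W6, W7} covers everything, so the minimum is 3.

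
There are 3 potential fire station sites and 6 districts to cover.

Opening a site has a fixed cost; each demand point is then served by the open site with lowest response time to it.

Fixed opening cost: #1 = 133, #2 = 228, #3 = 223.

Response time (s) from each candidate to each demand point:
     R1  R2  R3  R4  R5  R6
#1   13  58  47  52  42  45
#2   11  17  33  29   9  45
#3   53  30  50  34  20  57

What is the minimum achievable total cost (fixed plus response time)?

372

Open {#2}: assign each demand point to its cheapest open site.
  R1→#2 11, R2→#2 17, R3→#2 33, R4→#2 29, R5→#2 9, R6→#2 45
  response time 144, fixed 228 → total 372.
Compare {#1}: response time 257 + fixed 133 = 390.
Compare {#3}: response time 244 + fixed 223 = 467.
Compare {#1, #2}: response time 144 + fixed 361 = 505.
All other subsets cost ≥ 390. Minimum total cost: 372.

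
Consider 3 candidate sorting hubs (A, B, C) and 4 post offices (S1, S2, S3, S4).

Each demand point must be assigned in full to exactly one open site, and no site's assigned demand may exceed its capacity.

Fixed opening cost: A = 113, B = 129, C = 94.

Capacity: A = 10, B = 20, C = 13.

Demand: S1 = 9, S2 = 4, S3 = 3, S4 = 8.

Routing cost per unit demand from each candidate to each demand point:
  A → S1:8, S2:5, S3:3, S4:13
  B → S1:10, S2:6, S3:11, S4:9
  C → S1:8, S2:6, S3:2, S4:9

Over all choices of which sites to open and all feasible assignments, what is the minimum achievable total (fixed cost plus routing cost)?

397

Open {B, C}; cheapest assignment that respects the capacities:
  B (cap 20, load 12): S2, S4 — cost 4×6 + 8×9 = 96
  C (cap 13, load 12): S1, S3 — cost 9×8 + 3×2 = 78
  Shipping 174, fixed 223 → total 397.
  Any other capacity-feasible assignment to {B, C} ships for at least 174.
Compare {A, B}: its best feasible assignment gives total 433.
Compare {A, B, C}: its best feasible assignment gives total 506.
Every other set of open sites that can feasibly serve all demand totals ≥ 433 even under its best assignment. Minimum: 397.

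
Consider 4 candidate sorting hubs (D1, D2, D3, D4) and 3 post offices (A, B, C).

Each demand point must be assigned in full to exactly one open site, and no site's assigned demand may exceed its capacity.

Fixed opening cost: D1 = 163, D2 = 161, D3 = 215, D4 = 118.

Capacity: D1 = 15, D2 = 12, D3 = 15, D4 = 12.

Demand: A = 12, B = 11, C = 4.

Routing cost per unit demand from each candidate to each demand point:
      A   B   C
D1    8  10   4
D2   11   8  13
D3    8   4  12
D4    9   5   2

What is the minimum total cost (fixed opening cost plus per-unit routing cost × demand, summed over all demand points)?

Open {D1, D4}; cheapest assignment that respects the capacities:
  D1 (cap 15, load 15): B, C — cost 11×10 + 4×4 = 126
  D4 (cap 12, load 12): A — cost 12×9 = 108
  Shipping 234, fixed 281 → total 515.
  Any other capacity-feasible assignment to {D1, D4} ships for at least 234.
Compare {D3, D4}: its best feasible assignment gives total 533.
Compare {D1, D3}: its best feasible assignment gives total 566.
Every other set of open sites that can feasibly serve all demand totals ≥ 533 even under its best assignment. Minimum: 515.

515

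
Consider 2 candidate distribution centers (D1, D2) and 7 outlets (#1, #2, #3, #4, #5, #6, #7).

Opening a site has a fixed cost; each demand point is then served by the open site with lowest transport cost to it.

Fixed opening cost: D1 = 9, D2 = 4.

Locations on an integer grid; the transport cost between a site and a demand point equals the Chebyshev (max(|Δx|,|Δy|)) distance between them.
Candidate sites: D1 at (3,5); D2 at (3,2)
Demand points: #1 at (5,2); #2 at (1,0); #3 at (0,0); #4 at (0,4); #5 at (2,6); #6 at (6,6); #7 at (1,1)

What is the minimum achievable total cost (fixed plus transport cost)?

Open {D2}: assign each demand point to its cheapest open site.
  #1→D2 2, #2→D2 2, #3→D2 3, #4→D2 3, #5→D2 4, #6→D2 4, #7→D2 2
  transport cost 20, fixed 4 → total 24.
Compare {D1, D2}: transport cost 16 + fixed 13 = 29.
Compare {D1}: transport cost 24 + fixed 9 = 33.

24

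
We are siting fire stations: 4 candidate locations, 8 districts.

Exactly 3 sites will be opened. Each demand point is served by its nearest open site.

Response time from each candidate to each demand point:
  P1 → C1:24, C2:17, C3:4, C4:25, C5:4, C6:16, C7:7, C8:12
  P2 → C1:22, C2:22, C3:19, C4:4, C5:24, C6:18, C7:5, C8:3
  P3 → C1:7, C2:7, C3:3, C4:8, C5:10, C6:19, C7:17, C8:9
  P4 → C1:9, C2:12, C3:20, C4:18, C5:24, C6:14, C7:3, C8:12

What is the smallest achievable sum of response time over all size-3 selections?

49

Open {P1, P2, P3}.
  C1→P3 7, C2→P3 7, C3→P3 3, C4→P2 4, C5→P1 4, C6→P1 16, C7→P2 5, C8→P2 3  ⇒ total 49.
Compare {P2, P3, P4}: total 51.
Compare {P1, P2, P4}: total 53.
No size-3 selection does better; minimum is 49.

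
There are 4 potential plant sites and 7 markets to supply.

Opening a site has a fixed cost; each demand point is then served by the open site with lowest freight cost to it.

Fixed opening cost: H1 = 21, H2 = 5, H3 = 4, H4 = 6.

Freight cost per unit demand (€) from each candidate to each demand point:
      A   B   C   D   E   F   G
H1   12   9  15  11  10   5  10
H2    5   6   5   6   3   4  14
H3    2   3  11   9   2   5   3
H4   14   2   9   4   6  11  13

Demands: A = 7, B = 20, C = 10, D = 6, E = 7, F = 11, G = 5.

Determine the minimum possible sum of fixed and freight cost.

216

Open {H2, H3, H4}: assign each demand point to its cheapest open site.
  A→H3 7×2=14, B→H4 20×2=40, C→H2 10×5=50, D→H4 6×4=24, E→H3 7×2=14, F→H2 11×4=44, G→H3 5×3=15
  freight cost 201, fixed 15 → total 216.
Compare {H1, H2, H3, H4}: freight cost 201 + fixed 36 = 237.
Compare {H2, H3}: freight cost 233 + fixed 9 = 242.
Compare {H3, H4}: freight cost 252 + fixed 10 = 262.
All other subsets cost ≥ 237. Minimum total cost: 216.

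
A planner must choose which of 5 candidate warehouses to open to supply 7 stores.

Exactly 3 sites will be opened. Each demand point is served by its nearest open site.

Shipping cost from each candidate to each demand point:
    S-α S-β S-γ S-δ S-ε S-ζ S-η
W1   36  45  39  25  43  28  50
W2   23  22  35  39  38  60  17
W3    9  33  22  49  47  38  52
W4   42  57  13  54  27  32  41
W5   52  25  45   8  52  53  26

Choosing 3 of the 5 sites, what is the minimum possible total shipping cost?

140

Open {W3, W4, W5}.
  S-α→W3 9, S-β→W5 25, S-γ→W4 13, S-δ→W5 8, S-ε→W4 27, S-ζ→W4 32, S-η→W5 26  ⇒ total 140.
Compare {W2, W4, W5}: total 142.
Compare {W2, W3, W5}: total 154.
No size-3 selection does better; minimum is 140.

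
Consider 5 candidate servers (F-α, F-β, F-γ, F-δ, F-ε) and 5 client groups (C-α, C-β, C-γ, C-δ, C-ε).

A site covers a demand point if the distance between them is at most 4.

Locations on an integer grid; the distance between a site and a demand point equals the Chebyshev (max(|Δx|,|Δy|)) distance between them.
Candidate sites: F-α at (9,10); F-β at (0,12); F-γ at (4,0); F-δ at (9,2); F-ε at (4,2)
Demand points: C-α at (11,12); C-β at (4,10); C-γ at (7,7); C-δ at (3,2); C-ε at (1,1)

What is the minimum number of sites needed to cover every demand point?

Coverage sets (demand points within 4 of each site):
  F-α: {C-α, C-γ}
  F-β: {C-β}
  F-γ: {C-δ, C-ε}
  F-δ: {}
  F-ε: {C-δ, C-ε}
No 2 sites suffice: every size-2 union leaves at least one demand point uncovered.
But {F-α, F-β, F-γ} covers everything, so the minimum is 3.

3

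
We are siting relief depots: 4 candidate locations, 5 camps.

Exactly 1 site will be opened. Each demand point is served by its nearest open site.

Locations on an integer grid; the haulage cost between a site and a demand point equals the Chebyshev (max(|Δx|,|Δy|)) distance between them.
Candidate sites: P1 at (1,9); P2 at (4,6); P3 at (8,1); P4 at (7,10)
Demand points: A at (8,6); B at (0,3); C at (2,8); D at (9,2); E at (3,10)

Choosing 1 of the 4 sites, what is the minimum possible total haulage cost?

19

Open {P2}.
  A→P2 4, B→P2 4, C→P2 2, D→P2 5, E→P2 4  ⇒ total 19.
Compare {P1}: total 24.
Compare {P4}: total 28.
No size-1 selection does better; minimum is 19.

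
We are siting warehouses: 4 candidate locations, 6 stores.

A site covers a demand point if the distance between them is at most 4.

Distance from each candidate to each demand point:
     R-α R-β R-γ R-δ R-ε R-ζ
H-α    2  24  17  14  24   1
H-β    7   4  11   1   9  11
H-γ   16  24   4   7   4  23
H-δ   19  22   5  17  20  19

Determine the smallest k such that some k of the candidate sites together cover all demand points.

3

Coverage sets (demand points within 4 of each site):
  H-α: {R-α, R-ζ}
  H-β: {R-β, R-δ}
  H-γ: {R-γ, R-ε}
  H-δ: {}
No 2 sites suffice: every size-2 union leaves at least one demand point uncovered.
But {H-α, H-β, H-γ} covers everything, so the minimum is 3.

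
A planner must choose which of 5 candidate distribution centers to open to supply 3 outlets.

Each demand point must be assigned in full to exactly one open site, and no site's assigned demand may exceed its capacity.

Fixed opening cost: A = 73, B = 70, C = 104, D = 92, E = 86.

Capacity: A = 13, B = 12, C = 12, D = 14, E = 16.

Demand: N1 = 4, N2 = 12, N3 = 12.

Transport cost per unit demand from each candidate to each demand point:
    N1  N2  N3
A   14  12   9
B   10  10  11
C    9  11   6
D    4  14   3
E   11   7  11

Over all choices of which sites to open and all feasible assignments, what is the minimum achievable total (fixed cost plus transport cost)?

Open {D, E}; cheapest assignment that respects the capacities:
  D (cap 14, load 12): N3 — cost 12×3 = 36
  E (cap 16, load 16): N1, N2 — cost 4×11 + 12×7 = 128
  Shipping 164, fixed 178 → total 342.
  Any other capacity-feasible assignment to {D, E} ships for at least 164.
Compare {C, E}: its best feasible assignment gives total 390.
Compare {A, E}: its best feasible assignment gives total 395.
Every other set of open sites that can feasibly serve all demand totals ≥ 390 even under its best assignment. Minimum: 342.

342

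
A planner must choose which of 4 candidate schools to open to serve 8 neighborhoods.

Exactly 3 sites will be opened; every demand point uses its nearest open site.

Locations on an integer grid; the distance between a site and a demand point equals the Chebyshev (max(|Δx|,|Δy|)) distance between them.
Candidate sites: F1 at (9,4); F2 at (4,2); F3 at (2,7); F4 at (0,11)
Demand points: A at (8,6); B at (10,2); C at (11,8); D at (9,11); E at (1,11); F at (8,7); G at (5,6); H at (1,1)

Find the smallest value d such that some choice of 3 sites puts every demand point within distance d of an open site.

Open {F1, F2, F3}.
  Farthest demand point is D at distance 7 (to F1); all others are ≤ 7.
With {F1, F2, F4} the worst case is 7.
With {F1, F3, F4} the worst case is 7.
No size-3 selection achieves below 7.

7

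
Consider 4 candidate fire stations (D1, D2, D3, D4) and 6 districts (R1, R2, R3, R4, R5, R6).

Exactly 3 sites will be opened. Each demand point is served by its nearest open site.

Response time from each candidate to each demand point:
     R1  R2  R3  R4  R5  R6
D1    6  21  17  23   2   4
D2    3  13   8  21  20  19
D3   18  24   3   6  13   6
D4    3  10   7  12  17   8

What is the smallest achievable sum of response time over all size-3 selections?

28

Open {D1, D3, D4}.
  R1→D4 3, R2→D4 10, R3→D3 3, R4→D3 6, R5→D1 2, R6→D1 4  ⇒ total 28.
Compare {D1, D2, D3}: total 31.
Compare {D1, D2, D4}: total 38.
No size-3 selection does better; minimum is 28.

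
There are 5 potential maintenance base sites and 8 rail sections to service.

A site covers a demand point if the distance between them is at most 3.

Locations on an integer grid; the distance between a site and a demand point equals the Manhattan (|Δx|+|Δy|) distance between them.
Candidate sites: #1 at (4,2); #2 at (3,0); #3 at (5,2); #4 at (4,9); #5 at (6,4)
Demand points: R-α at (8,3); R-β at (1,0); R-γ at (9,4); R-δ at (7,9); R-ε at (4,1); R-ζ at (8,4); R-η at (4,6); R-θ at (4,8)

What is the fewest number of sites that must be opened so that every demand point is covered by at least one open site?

3

Coverage sets (demand points within 3 of each site):
  #1: {R-ε}
  #2: {R-β, R-ε}
  #3: {R-ε}
  #4: {R-δ, R-η, R-θ}
  #5: {R-α, R-γ, R-ζ}
No 2 sites suffice: every size-2 union leaves at least one demand point uncovered.
But {#2, #4, #5} covers everything, so the minimum is 3.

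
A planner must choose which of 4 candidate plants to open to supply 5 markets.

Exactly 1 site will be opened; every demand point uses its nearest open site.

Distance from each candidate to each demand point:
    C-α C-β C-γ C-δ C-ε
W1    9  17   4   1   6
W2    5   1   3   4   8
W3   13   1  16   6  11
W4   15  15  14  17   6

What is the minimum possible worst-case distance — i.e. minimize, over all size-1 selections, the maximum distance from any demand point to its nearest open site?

Open {W2}.
  Farthest demand point is C-ε at distance 8 (to W2); all others are ≤ 8.
With {W3} the worst case is 16.
With {W1} the worst case is 17.
No size-1 selection achieves below 8.

8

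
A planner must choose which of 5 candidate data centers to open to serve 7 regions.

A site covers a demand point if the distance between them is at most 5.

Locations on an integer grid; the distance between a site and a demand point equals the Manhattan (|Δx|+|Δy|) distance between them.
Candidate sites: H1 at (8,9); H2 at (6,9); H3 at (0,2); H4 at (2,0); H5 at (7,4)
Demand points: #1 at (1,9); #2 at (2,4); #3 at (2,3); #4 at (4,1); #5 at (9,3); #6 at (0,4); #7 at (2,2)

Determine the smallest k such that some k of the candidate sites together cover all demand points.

3

Coverage sets (demand points within 5 of each site):
  H1: {}
  H2: {#1}
  H3: {#2, #3, #4, #6, #7}
  H4: {#2, #3, #4, #7}
  H5: {#2, #5}
No 2 sites suffice: every size-2 union leaves at least one demand point uncovered.
But {H2, H3, H5} covers everything, so the minimum is 3.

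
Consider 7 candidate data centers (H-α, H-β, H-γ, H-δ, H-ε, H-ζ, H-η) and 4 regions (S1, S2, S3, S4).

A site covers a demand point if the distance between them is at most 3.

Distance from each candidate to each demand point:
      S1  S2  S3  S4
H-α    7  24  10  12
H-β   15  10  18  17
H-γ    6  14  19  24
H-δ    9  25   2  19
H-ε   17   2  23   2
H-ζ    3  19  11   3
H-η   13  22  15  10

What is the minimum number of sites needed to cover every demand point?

3

Coverage sets (demand points within 3 of each site):
  H-α: {}
  H-β: {}
  H-γ: {}
  H-δ: {S3}
  H-ε: {S2, S4}
  H-ζ: {S1, S4}
  H-η: {}
No 2 sites suffice: every size-2 union leaves at least one demand point uncovered.
But {H-δ, H-ε, H-ζ} covers everything, so the minimum is 3.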